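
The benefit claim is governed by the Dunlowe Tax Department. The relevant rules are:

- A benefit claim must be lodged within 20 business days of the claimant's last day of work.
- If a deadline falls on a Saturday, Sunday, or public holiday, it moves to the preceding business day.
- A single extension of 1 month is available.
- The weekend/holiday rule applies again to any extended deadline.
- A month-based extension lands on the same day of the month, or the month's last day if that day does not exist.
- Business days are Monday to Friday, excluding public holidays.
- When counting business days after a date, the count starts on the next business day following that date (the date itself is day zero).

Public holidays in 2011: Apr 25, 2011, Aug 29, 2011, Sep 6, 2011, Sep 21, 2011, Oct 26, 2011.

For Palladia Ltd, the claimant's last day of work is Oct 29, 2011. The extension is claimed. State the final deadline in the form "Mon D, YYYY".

20 business days after Oct 29, 2011, excluding weekends and holidays, is Nov 25, 2011.
Nov 25, 2011 falls on a Friday, which is a business day, so no adjustment is needed.
Add 1 month to Nov 25, 2011: Dec 25, 2011.
Dec 25, 2011 falls on a Sunday. Rolling to the preceding business day gives Dec 23, 2011, a Friday.
Deadline: Dec 23, 2011.

Dec 23, 2011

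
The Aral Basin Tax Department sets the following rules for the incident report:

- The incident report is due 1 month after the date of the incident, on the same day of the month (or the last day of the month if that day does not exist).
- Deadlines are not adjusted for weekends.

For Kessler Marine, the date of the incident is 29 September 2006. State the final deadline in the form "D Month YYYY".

29 October 2006

1 month after 29 September 2006, on the same day of the month, is 29 October 2006.
29 October 2006 falls on a Sunday. The rules make no weekend/holiday allowance, so it remains 29 October 2006.
The final due date is 29 October 2006.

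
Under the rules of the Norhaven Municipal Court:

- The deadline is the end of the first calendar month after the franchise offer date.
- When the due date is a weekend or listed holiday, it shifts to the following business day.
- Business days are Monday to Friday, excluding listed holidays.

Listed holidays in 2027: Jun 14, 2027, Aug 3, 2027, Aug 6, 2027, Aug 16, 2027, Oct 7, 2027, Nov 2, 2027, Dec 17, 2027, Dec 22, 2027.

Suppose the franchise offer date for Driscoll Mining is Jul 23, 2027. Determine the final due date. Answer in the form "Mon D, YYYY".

The first month after Jul 23, 2027 is August 2027, whose last day is Aug 31, 2027.
Aug 31, 2027 (Tuesday) is already a business day.
The final due date is Aug 31, 2027.

Aug 31, 2027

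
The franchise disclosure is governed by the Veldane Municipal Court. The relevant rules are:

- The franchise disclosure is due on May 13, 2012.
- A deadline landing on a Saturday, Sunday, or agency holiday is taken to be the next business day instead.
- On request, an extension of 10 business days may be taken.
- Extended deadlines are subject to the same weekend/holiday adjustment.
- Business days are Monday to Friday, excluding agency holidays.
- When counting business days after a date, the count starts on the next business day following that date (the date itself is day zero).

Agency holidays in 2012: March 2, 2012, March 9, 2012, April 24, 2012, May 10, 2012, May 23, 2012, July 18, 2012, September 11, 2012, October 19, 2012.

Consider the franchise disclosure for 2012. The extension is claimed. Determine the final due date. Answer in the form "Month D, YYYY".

May 29, 2012

Start from the fixed due date, May 13, 2012.
May 13, 2012 is a Sunday; the next business day is May 14, 2012 (Monday).
Applying the 10-business-day extension: 10 business days after May 14, 2012 is May 29, 2012.
May 29, 2012 falls on a Tuesday, which is a business day, so no adjustment is needed.
Final deadline: May 29, 2012.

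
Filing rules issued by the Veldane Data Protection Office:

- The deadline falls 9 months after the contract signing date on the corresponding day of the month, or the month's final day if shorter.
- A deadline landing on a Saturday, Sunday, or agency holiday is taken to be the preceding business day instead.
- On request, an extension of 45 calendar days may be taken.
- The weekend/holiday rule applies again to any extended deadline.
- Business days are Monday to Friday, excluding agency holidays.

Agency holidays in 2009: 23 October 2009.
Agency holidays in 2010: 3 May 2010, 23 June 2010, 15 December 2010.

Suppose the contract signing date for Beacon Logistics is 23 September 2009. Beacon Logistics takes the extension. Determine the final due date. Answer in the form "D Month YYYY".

6 August 2010

Moving 9 months forward from 23 September 2009 on the corresponding day gives 23 June 2010.
23 June 2010 is a listed holiday; the preceding business day is 22 June 2010 (Tuesday).
Add the 45 calendar-day extension to 22 June 2010: 6 August 2010.
6 August 2010 (Friday) is already a business day.
The final due date is 6 August 2010.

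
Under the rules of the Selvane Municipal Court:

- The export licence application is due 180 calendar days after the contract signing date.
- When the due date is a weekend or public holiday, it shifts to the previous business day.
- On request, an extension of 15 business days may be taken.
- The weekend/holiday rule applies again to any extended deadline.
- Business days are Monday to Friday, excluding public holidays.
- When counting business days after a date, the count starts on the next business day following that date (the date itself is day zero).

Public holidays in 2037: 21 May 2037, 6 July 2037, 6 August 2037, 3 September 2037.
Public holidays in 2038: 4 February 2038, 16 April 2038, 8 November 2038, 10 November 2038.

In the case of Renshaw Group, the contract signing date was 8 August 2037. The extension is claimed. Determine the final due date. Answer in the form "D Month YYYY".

From 8 August 2037, 180 calendar days later is 4 February 2038.
4 February 2038 is a listed holiday; the preceding business day is 3 February 2038 (Wednesday).
Counting 15 further business days from 3 February 2038 reaches 25 February 2038.
25 February 2038 (Thursday) is already a business day.
Final deadline: 25 February 2038.

25 February 2038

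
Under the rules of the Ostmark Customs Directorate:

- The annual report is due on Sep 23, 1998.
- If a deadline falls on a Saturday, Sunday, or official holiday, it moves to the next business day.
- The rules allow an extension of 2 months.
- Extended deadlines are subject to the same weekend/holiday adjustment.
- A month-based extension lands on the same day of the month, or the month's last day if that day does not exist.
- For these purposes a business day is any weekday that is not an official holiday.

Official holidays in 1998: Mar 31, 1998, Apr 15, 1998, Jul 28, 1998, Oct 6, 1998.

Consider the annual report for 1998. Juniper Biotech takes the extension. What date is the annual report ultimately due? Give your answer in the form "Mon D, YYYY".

Start from the fixed due date, Sep 23, 1998.
Since Sep 23, 1998 is a Wednesday and not a holiday, the date is unchanged.
The 2 months extension carries Sep 23, 1998 to Nov 23, 1998.
Nov 23, 1998 falls on a Monday, which is a business day, so no adjustment is needed.
Final deadline: Nov 23, 1998.

Nov 23, 1998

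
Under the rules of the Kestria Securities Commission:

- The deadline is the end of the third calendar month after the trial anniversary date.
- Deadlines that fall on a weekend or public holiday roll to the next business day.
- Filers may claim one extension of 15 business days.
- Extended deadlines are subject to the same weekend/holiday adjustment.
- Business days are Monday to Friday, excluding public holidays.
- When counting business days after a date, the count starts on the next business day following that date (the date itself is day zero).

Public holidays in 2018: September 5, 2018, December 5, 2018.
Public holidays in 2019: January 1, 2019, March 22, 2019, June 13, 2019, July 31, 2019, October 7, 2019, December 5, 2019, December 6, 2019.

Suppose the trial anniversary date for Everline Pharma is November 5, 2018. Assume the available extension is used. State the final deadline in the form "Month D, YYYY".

3 months after November 5, 2018 falls in February 2019; the last day of that month is February 28, 2019.
February 28, 2019 (Thursday) is already a business day.
Applying the 15-business-day extension: 15 business days after February 28, 2019 is March 21, 2019.
March 21, 2019 (Thursday) is already a business day.
So the filing is due March 21, 2019.

March 21, 2019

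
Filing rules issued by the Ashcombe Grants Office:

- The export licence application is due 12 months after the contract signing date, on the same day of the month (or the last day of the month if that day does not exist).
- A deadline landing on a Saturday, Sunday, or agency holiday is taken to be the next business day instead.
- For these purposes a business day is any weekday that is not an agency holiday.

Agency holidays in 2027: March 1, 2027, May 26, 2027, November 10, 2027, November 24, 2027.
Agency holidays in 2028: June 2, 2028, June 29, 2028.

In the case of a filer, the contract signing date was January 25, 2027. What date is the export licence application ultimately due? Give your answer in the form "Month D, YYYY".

January 25, 2028

12 months after January 25, 2027, on the same day of the month, is January 25, 2028.
January 25, 2028 falls on a Tuesday, which is a business day, so no adjustment is needed.
Final deadline: January 25, 2028.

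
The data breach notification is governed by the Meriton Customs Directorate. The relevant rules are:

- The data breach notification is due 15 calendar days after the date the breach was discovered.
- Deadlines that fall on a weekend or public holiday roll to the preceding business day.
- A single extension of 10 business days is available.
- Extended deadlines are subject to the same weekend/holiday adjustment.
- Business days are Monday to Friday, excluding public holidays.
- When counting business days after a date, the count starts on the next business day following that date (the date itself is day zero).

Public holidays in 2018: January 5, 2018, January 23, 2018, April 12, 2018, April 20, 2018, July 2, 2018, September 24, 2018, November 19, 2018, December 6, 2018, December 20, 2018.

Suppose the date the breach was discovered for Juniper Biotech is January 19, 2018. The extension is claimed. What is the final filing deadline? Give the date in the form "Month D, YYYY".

Adding 15 calendar days to January 19, 2018 gives February 3, 2018.
February 3, 2018 is a Saturday; the preceding business day is February 2, 2018 (Friday).
The 10-business-day extension runs from February 2, 2018 to February 16, 2018.
February 16, 2018 (Friday) is already a business day.
Deadline: February 16, 2018.

February 16, 2018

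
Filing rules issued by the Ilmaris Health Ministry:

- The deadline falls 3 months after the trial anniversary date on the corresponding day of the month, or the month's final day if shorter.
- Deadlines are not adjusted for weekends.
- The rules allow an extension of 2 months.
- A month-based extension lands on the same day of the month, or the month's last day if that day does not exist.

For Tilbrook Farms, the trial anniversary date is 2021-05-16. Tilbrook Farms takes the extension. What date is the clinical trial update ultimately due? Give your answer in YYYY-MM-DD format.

2021-10-16

Moving 3 months forward from 2021-05-16 on the corresponding day gives 2021-08-16.
2021-08-16 is a Monday; no weekend or holiday adjustment applies.
Applying the 2 months extension: 2 months after 2021-08-16 is 2021-10-16.
2021-10-16 falls on a Saturday. The rules make no weekend/holiday allowance, so it remains 2021-10-16.
The final due date is 2021-10-16.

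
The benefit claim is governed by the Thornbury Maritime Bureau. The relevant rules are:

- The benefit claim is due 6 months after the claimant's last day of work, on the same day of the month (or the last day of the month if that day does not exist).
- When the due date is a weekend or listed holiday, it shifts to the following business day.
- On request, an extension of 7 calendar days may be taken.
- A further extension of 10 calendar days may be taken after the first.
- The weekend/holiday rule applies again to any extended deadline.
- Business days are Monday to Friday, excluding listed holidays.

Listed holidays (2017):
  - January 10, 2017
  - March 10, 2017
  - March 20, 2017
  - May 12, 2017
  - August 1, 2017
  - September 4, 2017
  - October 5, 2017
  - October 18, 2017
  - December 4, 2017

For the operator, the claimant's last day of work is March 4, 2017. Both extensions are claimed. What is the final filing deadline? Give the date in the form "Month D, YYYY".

6 months after March 4, 2017, on the same day of the month, is September 4, 2017.
September 4, 2017 is a listed holiday, so it moves to the next business day, September 5, 2017 (Tuesday).
With the 7-day extension, September 5, 2017 becomes September 12, 2017.
September 12, 2017 (Tuesday) is already a business day.
Applying the 10-calendar-day extension: September 12, 2017 + 10 days = September 22, 2017.
September 22, 2017 (Friday) is already a business day.
The final due date is September 22, 2017.

September 22, 2017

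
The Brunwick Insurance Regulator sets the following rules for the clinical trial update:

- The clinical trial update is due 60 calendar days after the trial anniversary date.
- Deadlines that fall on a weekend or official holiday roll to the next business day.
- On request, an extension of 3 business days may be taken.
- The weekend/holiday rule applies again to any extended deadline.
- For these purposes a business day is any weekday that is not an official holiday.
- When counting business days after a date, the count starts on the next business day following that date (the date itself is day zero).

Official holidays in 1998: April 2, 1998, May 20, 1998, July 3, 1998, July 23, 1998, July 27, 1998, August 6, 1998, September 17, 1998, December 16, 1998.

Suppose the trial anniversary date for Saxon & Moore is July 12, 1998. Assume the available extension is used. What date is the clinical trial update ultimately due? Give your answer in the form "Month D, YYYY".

September 15, 1998

Adding 60 calendar days to July 12, 1998 gives September 10, 1998.
Since September 10, 1998 is a Thursday and not a holiday, the date is unchanged.
The 3-business-day extension runs from September 10, 1998 to September 15, 1998.
September 15, 1998 is a Tuesday and not a listed holiday, so it stands.
Final deadline: September 15, 1998.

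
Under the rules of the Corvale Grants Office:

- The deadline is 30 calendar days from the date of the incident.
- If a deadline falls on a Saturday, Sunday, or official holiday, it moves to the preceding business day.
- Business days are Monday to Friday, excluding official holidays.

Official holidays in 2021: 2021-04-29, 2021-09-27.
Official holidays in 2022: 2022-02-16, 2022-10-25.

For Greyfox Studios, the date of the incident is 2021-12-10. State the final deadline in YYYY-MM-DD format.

2022-01-07

Trigger date 2021-12-10 + 30 calendar days = 2022-01-09.
2022-01-09 is a Sunday; the preceding business day is 2022-01-07 (Friday).
So the filing is due 2022-01-07.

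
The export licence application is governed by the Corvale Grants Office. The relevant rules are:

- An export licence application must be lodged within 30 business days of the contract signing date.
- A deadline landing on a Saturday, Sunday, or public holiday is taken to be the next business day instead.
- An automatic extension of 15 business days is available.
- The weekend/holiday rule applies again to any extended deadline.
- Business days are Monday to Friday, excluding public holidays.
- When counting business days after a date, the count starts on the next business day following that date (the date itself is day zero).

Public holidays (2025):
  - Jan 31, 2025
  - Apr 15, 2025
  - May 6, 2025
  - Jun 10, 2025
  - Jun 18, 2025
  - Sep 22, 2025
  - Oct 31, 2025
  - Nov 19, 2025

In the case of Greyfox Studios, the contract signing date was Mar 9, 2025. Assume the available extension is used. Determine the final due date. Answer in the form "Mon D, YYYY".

Starting the day after Mar 9, 2025 and counting 30 business days lands on Apr 21, 2025.
Apr 21, 2025 is a Monday and not a listed holiday, so it stands.
The 15-business-day extension runs from Apr 21, 2025 to May 13, 2025.
May 13, 2025 is a Tuesday and not a listed holiday, so it stands.
The final due date is May 13, 2025.

May 13, 2025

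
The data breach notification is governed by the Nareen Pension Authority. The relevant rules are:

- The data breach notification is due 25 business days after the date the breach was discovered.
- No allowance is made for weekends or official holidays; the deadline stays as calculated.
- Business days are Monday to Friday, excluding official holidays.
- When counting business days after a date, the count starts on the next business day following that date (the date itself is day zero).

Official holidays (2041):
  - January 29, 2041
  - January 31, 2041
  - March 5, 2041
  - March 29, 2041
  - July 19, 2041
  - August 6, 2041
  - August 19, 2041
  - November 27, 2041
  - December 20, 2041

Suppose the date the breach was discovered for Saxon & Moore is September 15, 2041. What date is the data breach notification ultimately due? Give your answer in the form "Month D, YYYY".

October 18, 2041

25 business days after September 15, 2041, excluding weekends and holidays, is October 18, 2041.
No adjustment is made for weekends or holidays, so October 18, 2041 stands.
Final deadline: October 18, 2041.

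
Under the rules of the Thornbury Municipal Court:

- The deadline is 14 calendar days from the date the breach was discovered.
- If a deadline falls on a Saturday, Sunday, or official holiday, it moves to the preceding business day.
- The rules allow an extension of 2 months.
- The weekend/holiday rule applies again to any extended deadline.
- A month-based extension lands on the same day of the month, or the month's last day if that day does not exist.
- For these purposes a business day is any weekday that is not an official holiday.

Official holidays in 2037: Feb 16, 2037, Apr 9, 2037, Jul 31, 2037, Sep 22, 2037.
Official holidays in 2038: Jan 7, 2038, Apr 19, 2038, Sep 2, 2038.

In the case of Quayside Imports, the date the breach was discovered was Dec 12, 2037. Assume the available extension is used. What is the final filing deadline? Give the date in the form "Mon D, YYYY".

Feb 25, 2038

From Dec 12, 2037, 14 calendar days later is Dec 26, 2037.
Dec 26, 2037 falls on a Saturday. Rolling to the preceding business day gives Dec 25, 2037, a Friday.
Add 2 months to Dec 25, 2037: Feb 25, 2038.
Feb 25, 2038 (Thursday) is already a business day.
Final deadline: Feb 25, 2038.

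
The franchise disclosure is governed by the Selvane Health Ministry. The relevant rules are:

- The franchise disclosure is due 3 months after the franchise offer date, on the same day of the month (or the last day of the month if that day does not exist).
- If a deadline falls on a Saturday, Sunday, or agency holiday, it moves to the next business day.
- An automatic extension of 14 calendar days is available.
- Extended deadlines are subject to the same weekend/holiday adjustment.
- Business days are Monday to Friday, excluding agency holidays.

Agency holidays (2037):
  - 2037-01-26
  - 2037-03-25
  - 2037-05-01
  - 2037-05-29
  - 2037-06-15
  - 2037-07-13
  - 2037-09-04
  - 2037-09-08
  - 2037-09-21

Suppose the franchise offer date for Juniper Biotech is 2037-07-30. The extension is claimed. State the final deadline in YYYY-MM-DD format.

Moving 3 months forward from 2037-07-30 on the corresponding day gives 2037-10-30.
Since 2037-10-30 is a Friday and not a holiday, the date is unchanged.
Applying the 14-calendar-day extension: 2037-10-30 + 14 days = 2037-11-13.
2037-11-13 (Friday) is already a business day.
Final deadline: 2037-11-13.

2037-11-13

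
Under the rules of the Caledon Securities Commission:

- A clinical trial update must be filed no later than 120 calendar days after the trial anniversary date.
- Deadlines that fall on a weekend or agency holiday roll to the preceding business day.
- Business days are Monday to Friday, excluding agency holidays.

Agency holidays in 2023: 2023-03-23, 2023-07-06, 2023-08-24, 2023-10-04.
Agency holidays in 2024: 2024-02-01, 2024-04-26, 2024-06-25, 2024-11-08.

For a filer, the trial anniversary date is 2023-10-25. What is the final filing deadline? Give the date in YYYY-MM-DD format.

Adding 120 calendar days to 2023-10-25 gives 2024-02-22.
Since 2024-02-22 is a Thursday and not a holiday, the date is unchanged.
Final deadline: 2024-02-22.

2024-02-22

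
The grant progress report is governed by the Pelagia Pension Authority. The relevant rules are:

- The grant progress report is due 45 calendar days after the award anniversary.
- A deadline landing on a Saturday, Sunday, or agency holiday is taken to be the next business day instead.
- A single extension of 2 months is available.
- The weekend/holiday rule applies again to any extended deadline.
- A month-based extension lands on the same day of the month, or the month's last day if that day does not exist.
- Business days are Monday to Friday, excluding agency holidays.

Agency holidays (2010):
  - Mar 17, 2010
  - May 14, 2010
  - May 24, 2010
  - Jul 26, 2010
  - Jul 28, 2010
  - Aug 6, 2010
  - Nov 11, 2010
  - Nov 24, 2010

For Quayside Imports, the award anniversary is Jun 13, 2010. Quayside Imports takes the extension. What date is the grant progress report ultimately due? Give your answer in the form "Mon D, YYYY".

Sep 29, 2010

From Jun 13, 2010, 45 calendar days later is Jul 28, 2010.
Jul 28, 2010 falls on a listed holiday. Rolling to the next business day gives Jul 29, 2010, a Thursday.
Applying the 2 months extension: 2 months after Jul 29, 2010 is Sep 29, 2010.
Sep 29, 2010 falls on a Wednesday, which is a business day, so no adjustment is needed.
Final deadline: Sep 29, 2010.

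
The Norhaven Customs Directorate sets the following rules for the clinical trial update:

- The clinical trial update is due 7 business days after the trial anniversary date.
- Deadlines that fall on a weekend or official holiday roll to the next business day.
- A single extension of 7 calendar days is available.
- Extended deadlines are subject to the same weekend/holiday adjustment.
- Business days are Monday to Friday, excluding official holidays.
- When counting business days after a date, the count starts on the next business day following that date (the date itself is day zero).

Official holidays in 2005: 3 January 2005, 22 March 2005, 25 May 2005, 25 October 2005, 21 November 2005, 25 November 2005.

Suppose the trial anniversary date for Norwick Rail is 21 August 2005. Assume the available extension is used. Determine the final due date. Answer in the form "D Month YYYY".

7 business days after 21 August 2005, excluding weekends and holidays, is 30 August 2005.
30 August 2005 is a Tuesday and not a listed holiday, so it stands.
With the 7-day extension, 30 August 2005 becomes 6 September 2005.
6 September 2005 is a Tuesday and not a listed holiday, so it stands.
So the filing is due 6 September 2005.

6 September 2005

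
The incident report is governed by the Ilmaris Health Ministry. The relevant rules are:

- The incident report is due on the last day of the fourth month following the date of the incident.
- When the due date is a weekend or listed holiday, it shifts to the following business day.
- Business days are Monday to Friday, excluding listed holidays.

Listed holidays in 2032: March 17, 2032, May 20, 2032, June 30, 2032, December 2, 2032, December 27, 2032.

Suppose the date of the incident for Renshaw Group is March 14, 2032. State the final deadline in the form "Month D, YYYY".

The fourth month after March 14, 2032 is July 2032, whose last day is July 31, 2032.
July 31, 2032 falls on a Saturday. Rolling to the next business day gives August 2, 2032, a Monday.
Deadline: August 2, 2032.

August 2, 2032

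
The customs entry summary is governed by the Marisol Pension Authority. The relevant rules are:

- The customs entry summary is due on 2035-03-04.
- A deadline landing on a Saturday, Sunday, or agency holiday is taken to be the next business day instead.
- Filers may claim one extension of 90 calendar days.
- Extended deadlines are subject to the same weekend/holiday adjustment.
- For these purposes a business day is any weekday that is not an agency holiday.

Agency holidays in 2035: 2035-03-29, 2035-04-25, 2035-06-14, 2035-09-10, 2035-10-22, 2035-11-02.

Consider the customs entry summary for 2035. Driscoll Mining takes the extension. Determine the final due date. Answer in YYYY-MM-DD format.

The statutory due date is 2035-03-04.
Because 2035-03-04 is a Sunday, the deadline becomes 2035-03-05 (Monday).
Add the 90 calendar-day extension to 2035-03-05: 2035-06-03.
2035-06-03 falls on a Sunday. Rolling to the next business day gives 2035-06-04, a Monday.
Deadline: 2035-06-04.

2035-06-04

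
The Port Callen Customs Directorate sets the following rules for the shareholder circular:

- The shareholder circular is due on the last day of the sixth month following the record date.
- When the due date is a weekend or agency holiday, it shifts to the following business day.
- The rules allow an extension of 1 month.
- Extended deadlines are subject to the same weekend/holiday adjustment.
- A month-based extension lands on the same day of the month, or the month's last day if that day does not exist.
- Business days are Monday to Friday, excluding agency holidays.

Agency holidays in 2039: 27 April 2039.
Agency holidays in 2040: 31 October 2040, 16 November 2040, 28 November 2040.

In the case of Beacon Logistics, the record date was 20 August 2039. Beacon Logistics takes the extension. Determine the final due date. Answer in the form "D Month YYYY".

6 months after 20 August 2039 is February 2040; that month ends on 29 February 2040.
Since 29 February 2040 is a Wednesday and not a holiday, the date is unchanged.
Add 1 month to 29 February 2040: 29 March 2040.
Since 29 March 2040 is a Thursday and not a holiday, the date is unchanged.
Final deadline: 29 March 2040.

29 March 2040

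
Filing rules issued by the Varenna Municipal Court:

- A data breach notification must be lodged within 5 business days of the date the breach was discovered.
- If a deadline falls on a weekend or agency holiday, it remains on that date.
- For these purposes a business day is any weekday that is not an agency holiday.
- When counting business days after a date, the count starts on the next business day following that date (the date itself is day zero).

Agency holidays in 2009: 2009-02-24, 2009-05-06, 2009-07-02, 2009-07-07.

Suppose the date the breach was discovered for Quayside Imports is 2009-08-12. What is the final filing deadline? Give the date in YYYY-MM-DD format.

Counting 5 business days after 2009-08-12 (skipping weekends and listed holidays) reaches 2009-08-19.
2009-08-19 falls on a Wednesday. The rules make no weekend/holiday allowance, so it remains 2009-08-19.
The final due date is 2009-08-19.

2009-08-19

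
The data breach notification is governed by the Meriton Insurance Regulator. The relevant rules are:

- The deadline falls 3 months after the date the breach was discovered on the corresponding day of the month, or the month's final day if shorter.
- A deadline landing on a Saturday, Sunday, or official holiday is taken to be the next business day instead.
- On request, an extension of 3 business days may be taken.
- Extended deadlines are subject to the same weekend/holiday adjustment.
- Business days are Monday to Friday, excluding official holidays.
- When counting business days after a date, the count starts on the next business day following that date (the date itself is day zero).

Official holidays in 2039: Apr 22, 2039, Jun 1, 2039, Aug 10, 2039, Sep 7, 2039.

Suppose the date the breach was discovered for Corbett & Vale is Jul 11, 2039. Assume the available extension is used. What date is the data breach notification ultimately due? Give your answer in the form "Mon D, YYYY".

3 months after Jul 11, 2039, on the same day of the month, is Oct 11, 2039.
Since Oct 11, 2039 is a Tuesday and not a holiday, the date is unchanged.
Counting 3 further business days from Oct 11, 2039 reaches Oct 14, 2039.
Since Oct 14, 2039 is a Friday and not a holiday, the date is unchanged.
So the filing is due Oct 14, 2039.

Oct 14, 2039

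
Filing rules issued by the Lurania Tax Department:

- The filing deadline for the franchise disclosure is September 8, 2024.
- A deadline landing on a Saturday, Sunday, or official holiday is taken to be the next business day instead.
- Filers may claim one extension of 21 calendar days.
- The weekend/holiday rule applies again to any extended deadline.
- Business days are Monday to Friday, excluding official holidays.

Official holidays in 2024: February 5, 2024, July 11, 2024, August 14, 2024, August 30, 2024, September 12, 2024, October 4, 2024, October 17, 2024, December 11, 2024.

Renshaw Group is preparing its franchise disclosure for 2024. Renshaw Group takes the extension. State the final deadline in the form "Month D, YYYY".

The statutory due date is September 8, 2024.
September 8, 2024 falls on a Sunday. Rolling to the next business day gives September 9, 2024, a Monday.
Applying the 21-calendar-day extension: September 9, 2024 + 21 days = September 30, 2024.
September 30, 2024 (Monday) is already a business day.
Final deadline: September 30, 2024.

September 30, 2024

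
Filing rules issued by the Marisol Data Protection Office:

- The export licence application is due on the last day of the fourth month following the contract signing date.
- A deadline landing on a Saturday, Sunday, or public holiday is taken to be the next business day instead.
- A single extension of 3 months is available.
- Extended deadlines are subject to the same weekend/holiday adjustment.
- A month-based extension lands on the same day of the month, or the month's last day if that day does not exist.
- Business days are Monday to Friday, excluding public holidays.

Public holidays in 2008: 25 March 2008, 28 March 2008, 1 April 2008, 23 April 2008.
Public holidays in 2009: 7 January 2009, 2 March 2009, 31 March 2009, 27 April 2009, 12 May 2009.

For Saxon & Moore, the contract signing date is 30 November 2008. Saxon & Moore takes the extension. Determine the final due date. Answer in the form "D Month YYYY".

4 months after 30 November 2008 is March 2009; that month ends on 31 March 2009.
31 March 2009 falls on a listed holiday. Rolling to the next business day gives 1 April 2009, a Wednesday.
The 3 months extension carries 1 April 2009 to 1 July 2009.
1 July 2009 falls on a Wednesday, which is a business day, so no adjustment is needed.
So the filing is due 1 July 2009.

1 July 2009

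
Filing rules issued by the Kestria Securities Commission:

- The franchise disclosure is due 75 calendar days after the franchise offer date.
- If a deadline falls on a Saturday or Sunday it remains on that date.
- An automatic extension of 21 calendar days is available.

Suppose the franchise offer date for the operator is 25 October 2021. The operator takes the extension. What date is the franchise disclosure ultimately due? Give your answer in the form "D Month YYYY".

29 January 2022

Trigger date 25 October 2021 + 75 calendar days = 8 January 2022.
No adjustment is made for weekends or holidays, so 8 January 2022 stands.
Applying the 21-calendar-day extension: 8 January 2022 + 21 days = 29 January 2022.
29 January 2022 falls on a Saturday. The rules make no weekend/holiday allowance, so it remains 29 January 2022.
Final deadline: 29 January 2022.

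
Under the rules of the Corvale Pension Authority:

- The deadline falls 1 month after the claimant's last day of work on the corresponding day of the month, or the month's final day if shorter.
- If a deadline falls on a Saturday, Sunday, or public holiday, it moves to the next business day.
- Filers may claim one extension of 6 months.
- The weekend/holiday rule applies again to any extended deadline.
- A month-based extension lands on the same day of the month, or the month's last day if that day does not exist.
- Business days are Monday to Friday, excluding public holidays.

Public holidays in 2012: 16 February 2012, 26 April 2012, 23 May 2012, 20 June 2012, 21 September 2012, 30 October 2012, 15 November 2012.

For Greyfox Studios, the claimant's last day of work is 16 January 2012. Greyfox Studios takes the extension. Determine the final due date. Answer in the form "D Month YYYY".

1 month after 16 January 2012, on the same day of the month, is 16 February 2012.
16 February 2012 is a listed holiday, so it moves to the next business day, 17 February 2012 (Friday).
Add 6 months to 17 February 2012: 17 August 2012.
Since 17 August 2012 is a Friday and not a holiday, the date is unchanged.
Final deadline: 17 August 2012.

17 August 2012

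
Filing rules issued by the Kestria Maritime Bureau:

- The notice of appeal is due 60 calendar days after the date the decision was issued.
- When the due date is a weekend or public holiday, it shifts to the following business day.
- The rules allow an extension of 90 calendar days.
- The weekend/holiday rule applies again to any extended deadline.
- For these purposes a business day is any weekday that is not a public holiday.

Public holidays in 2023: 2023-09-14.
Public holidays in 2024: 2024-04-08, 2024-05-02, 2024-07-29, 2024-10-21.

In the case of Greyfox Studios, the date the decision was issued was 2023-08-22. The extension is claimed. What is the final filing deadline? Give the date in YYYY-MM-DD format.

2024-01-22

60 calendar days after 2023-08-22 is 2023-10-21.
Because 2023-10-21 is a Saturday, the deadline becomes 2023-10-23 (Monday).
With the 90-day extension, 2023-10-23 becomes 2024-01-21.
2024-01-21 falls on a Sunday. Rolling to the next business day gives 2024-01-22, a Monday.
The final due date is 2024-01-22.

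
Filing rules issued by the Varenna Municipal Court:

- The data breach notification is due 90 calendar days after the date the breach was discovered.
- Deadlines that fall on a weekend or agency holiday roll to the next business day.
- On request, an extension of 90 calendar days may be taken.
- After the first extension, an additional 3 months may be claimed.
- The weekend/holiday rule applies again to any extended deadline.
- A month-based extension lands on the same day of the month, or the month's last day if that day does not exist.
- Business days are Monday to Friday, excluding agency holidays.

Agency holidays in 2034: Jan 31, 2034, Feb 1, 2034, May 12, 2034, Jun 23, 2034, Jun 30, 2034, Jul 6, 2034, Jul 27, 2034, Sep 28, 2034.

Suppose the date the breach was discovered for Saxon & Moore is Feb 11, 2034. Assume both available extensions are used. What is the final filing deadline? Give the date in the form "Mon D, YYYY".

Nov 14, 2034

90 calendar days after Feb 11, 2034 is May 12, 2034.
May 12, 2034 falls on a listed holiday. Rolling to the next business day gives May 15, 2034, a Monday.
With the 90-day extension, May 15, 2034 becomes Aug 13, 2034.
Aug 13, 2034 is a Sunday, so it moves to the next business day, Aug 14, 2034 (Monday).
Add 3 months to Aug 14, 2034: Nov 14, 2034.
Nov 14, 2034 falls on a Tuesday, which is a business day, so no adjustment is needed.
Deadline: Nov 14, 2034.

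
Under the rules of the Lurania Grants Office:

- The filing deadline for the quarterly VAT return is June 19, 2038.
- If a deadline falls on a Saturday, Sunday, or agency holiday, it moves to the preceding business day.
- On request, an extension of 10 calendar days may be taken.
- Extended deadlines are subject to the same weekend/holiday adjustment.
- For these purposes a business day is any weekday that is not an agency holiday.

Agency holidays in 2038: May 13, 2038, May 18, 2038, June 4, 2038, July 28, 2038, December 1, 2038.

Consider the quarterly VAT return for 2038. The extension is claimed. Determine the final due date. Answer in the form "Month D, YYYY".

June 28, 2038

The stated deadline is June 19, 2038.
June 19, 2038 is a Saturday, so it moves to the preceding business day, June 18, 2038 (Friday).
The 10-calendar-day extension moves the deadline from June 18, 2038 to June 28, 2038.
Since June 28, 2038 is a Monday and not a holiday, the date is unchanged.
So the filing is due June 28, 2038.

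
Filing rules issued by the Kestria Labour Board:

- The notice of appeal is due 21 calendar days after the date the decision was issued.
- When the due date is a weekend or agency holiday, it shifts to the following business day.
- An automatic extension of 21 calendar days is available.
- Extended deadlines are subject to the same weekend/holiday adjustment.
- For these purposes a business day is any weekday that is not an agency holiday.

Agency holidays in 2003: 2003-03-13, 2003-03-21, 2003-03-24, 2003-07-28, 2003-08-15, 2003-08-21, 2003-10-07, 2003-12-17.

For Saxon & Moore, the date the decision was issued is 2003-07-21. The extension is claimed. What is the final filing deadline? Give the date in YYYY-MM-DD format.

Trigger date 2003-07-21 + 21 calendar days = 2003-08-11.
2003-08-11 (Monday) is already a business day.
With the 21-day extension, 2003-08-11 becomes 2003-09-01.
Since 2003-09-01 is a Monday and not a holiday, the date is unchanged.
The final due date is 2003-09-01.

2003-09-01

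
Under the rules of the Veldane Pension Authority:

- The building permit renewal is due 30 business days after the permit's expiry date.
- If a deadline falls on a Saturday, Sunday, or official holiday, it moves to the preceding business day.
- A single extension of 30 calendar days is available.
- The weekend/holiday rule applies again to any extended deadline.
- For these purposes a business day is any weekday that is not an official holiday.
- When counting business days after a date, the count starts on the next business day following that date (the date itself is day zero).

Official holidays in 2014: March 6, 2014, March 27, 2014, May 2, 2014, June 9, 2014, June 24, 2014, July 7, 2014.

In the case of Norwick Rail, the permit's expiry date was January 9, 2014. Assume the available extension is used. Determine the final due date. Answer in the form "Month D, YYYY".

March 21, 2014

Counting 30 business days after January 9, 2014 (skipping weekends and listed holidays) reaches February 20, 2014.
February 20, 2014 (Thursday) is already a business day.
Applying the 30-calendar-day extension: February 20, 2014 + 30 days = March 22, 2014.
March 22, 2014 is a Saturday; the preceding business day is March 21, 2014 (Friday).
So the filing is due March 21, 2014.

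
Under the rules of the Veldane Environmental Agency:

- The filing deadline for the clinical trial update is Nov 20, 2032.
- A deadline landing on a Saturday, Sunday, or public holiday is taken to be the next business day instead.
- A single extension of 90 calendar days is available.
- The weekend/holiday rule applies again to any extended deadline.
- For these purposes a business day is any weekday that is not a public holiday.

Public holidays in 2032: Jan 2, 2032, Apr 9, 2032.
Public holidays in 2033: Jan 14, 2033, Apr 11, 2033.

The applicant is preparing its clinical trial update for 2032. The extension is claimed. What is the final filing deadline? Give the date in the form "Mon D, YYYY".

The stated deadline is Nov 20, 2032.
Because Nov 20, 2032 is a Saturday, the deadline becomes Nov 22, 2032 (Monday).
With the 90-day extension, Nov 22, 2032 becomes Feb 20, 2033.
Because Feb 20, 2033 is a Sunday, the deadline becomes Feb 21, 2033 (Monday).
The final due date is Feb 21, 2033.

Feb 21, 2033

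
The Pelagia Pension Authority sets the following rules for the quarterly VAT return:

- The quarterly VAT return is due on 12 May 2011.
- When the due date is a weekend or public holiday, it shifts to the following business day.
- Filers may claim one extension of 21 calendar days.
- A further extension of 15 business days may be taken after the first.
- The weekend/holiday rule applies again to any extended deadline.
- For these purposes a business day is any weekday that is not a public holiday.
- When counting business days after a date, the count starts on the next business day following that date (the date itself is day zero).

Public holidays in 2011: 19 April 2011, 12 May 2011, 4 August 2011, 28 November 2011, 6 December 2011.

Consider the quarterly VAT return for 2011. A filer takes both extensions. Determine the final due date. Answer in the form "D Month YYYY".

Start from the fixed due date, 12 May 2011.
12 May 2011 falls on a listed holiday. Rolling to the next business day gives 13 May 2011, a Friday.
Applying the 21-calendar-day extension: 13 May 2011 + 21 days = 3 June 2011.
3 June 2011 (Friday) is already a business day.
The 15-business-day extension runs from 3 June 2011 to 24 June 2011.
24 June 2011 falls on a Friday, which is a business day, so no adjustment is needed.
The final due date is 24 June 2011.

24 June 2011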